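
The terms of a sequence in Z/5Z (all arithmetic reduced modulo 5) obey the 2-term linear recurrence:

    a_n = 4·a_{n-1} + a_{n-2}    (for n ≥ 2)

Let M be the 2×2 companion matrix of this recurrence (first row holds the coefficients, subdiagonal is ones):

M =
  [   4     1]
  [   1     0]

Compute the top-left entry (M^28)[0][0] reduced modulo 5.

4

(M^28)[0][0] is the top entry after applying M 28 times to the unit state (1, 0). Equivalently it is h_{29} for the auxiliary sequence (h_n) obeying the same recurrence with h_1 = 1 and h_i = 0 for 0 ≤ i < 1:
h_2 = 4·1 + 1·0 = 4
h_3 = 4·4 + 1·1 = 2
h_4 = 4·2 + 1·4 = 2
h_5 = 4·2 + 1·2 = 0
h_6 = 4·0 + 1·2 = 2
h_7 = 4·2 + 1·0 = 3
h_8 = 4·3 + 1·2 = 4
h_9 = 4·4 + 1·3 = 4
h_10 = 4·4 + 1·4 = 0
h_11 = 4·0 + 1·4 = 4
h_12 = 4·4 + 1·0 = 1
h_13 = 4·1 + 1·4 = 3
h_14 = 4·3 + 1·1 = 3
h_15 = 4·3 + 1·3 = 0
h_16 = 4·0 + 1·3 = 3
h_17 = 4·3 + 1·0 = 2
h_18 = 4·2 + 1·3 = 1
h_19 = 4·1 + 1·2 = 1
h_20 = 4·1 + 1·1 = 0
h_21 = 4·0 + 1·1 = 1
h_22 = 4·1 + 1·0 = 4
h_23 = 4·4 + 1·1 = 2
h_24 = 4·2 + 1·4 = 2
h_25 = 4·2 + 1·2 = 0
h_26 = 4·0 + 1·2 = 2
h_27 = 4·2 + 1·0 = 3
h_28 = 4·3 + 1·2 = 4
h_29 = 4·4 + 1·3 = 4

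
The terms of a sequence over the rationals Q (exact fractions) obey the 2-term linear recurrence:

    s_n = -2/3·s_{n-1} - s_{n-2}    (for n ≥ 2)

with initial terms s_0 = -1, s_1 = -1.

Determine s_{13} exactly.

s_2 = -2/3·-1 + -1·-1 = 5/3
s_3 = -2/3·5/3 + -1·-1 = -1/9
s_4 = -2/3·-1/9 + -1·5/3 = -43/27
s_5 = -2/3·-43/27 + -1·-1/9 = 95/81
s_6 = -2/3·95/81 + -1·-43/27 = 197/243
s_7 = -2/3·197/243 + -1·95/81 = -1249/729
s_8 = -2/3·-1249/729 + -1·197/243 = 725/2187
s_9 = -2/3·725/2187 + -1·-1249/729 = 9791/6561
s_10 = -2/3·9791/6561 + -1·725/2187 = -26107/19683
s_11 = -2/3·-26107/19683 + -1·9791/6561 = -35905/59049
s_12 = -2/3·-35905/59049 + -1·-26107/19683 = 306773/177147
s_13 = -2/3·306773/177147 + -1·-35905/59049 = -290401/531441

-290401/531441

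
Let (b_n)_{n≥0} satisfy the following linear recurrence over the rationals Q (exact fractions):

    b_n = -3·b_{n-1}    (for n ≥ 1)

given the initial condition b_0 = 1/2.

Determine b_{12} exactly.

531441/2

b_1 = -3·1/2 = -3/2
b_2 = -3·-3/2 = 9/2
b_3 = -3·9/2 = -27/2
b_4 = -3·-27/2 = 81/2
b_5 = -3·81/2 = -243/2
b_6 = -3·-243/2 = 729/2
b_7 = -3·729/2 = -2187/2
b_8 = -3·-2187/2 = 6561/2
b_9 = -3·6561/2 = -19683/2
b_10 = -3·-19683/2 = 59049/2
b_11 = -3·59049/2 = -177147/2
b_12 = -3·-177147/2 = 531441/2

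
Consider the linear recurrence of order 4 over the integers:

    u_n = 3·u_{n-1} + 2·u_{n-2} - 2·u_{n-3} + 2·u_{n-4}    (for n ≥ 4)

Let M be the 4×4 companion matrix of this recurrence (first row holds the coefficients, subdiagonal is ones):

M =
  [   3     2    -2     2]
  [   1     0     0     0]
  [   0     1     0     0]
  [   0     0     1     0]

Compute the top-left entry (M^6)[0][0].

(M^6)[0][0] is the top entry after applying M 6 times to the unit state (1, 0, 0, 0). Equivalently it is h_{9} for the auxiliary sequence (h_n) obeying the same recurrence with h_3 = 1 and h_i = 0 for 0 ≤ i < 3:
h_4 = 3·1 + 2·0 + -2·0 + 2·0 = 3
h_5 = 3·3 + 2·1 + -2·0 + 2·0 = 11
h_6 = 3·11 + 2·3 + -2·1 + 2·0 = 37
h_7 = 3·37 + 2·11 + -2·3 + 2·1 = 129
h_8 = 3·129 + 2·37 + -2·11 + 2·3 = 445
h_9 = 3·445 + 2·129 + -2·37 + 2·11 = 1541

1541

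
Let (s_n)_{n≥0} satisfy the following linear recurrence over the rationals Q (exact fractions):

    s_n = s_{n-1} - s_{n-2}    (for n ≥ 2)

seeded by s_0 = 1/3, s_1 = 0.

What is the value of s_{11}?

s_2 = 1·0 + -1·1/3 = -1/3
s_3 = 1·-1/3 + -1·0 = -1/3
s_4 = 1·-1/3 + -1·-1/3 = 0
s_5 = 1·0 + -1·-1/3 = 1/3
s_6 = 1·1/3 + -1·0 = 1/3
s_7 = 1·1/3 + -1·1/3 = 0
s_8 = 1·0 + -1·1/3 = -1/3
s_9 = 1·-1/3 + -1·0 = -1/3
s_10 = 1·-1/3 + -1·-1/3 = 0
s_11 = 1·0 + -1·-1/3 = 1/3

1/3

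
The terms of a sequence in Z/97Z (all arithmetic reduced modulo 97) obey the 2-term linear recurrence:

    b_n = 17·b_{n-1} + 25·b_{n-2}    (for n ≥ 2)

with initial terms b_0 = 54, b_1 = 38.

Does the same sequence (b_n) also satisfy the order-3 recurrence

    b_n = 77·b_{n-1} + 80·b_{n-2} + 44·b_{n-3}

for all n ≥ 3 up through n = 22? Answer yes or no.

no

Terms b_0..b_22: 54, 38, 56, 59, 75, 34, 28, 65, 59, 9, 76, 62, 44, 67, 8, 65, 44, 45, 22, 44, 37, 80, 54
n=3: candidate gives 28, actual b_3 = 59 ✗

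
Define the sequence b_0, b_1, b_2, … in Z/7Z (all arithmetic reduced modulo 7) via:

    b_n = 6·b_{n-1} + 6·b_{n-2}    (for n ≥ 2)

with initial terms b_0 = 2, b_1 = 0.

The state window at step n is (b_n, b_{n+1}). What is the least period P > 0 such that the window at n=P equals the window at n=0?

n=0: window = (2, 0)
n=1: window = (0, 5)
n=2: window = (5, 2)
n=3: window = (2, 0)
window at n=3 equals window at n=0 → period = 3

3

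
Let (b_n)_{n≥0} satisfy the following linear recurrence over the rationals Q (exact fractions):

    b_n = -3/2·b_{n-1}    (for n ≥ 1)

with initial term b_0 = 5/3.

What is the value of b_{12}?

b_1 = -3/2·5/3 = -5/2
b_2 = -3/2·-5/2 = 15/4
b_3 = -3/2·15/4 = -45/8
b_4 = -3/2·-45/8 = 135/16
b_5 = -3/2·135/16 = -405/32
b_6 = -3/2·-405/32 = 1215/64
b_7 = -3/2·1215/64 = -3645/128
b_8 = -3/2·-3645/128 = 10935/256
b_9 = -3/2·10935/256 = -32805/512
b_10 = -3/2·-32805/512 = 98415/1024
b_11 = -3/2·98415/1024 = -295245/2048
b_12 = -3/2·-295245/2048 = 885735/4096

885735/4096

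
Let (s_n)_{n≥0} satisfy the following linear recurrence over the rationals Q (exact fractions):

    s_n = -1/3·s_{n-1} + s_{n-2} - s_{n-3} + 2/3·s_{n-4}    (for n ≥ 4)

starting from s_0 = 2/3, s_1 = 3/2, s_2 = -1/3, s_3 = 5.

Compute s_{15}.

s_4 = -1/3·5 + 1·-1/3 + -1·3/2 + 2/3·2/3 = -55/18
s_5 = -1/3·-55/18 + 1·5 + -1·-1/3 + 2/3·3/2 = 397/54
s_6 = -1/3·397/54 + 1·-55/18 + -1·5 + 2/3·-1/3 = -869/81
s_7 = -1/3·-869/81 + 1·397/54 + -1·-55/18 + 2/3·5 = 4208/243
s_8 = -1/3·4208/243 + 1·-869/81 + -1·397/54 + 2/3·-55/18 = -37747/1458
s_9 = -1/3·-37747/1458 + 1·4208/243 + -1·-869/81 + 2/3·397/54 = 181855/4374
s_10 = -1/3·181855/4374 + 1·-37747/1458 + -1·4208/243 + 2/3·-869/81 = -421331/6561
s_11 = -1/3·-421331/6561 + 1·181855/4374 + -1·-37747/1458 + 2/3·4208/243 = 1976495/19683
s_12 = -1/3·1976495/19683 + 1·-421331/6561 + -1·181855/4374 + 2/3·-37747/1458 = -18485371/118098
s_13 = -1/3·-18485371/118098 + 1·1976495/19683 + -1·-421331/6561 + 2/3·181855/4374 = 86634325/354294
s_14 = -1/3·86634325/354294 + 1·-18485371/118098 + -1·1976495/19683 + 2/3·-421331/6561 = -202618571/531441
s_15 = -1/3·-202618571/531441 + 1·86634325/354294 + -1·-18485371/118098 + 2/3·1976495/19683 = 948756272/1594323

948756272/1594323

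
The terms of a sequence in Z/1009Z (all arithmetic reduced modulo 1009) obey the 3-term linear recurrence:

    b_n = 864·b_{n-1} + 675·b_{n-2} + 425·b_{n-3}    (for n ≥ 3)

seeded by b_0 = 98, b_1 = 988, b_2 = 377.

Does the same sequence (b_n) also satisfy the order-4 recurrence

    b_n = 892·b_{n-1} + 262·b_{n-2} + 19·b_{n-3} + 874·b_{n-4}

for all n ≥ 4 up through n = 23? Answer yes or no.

no

Terms b_0..b_23: 98, 988, 377, 53, 750, 476, 660, 499, 315, 556, 11, 53, 943, 579, 974, 574, 987, 417, 132, 735, 328, 165, 305, 714
n=4: candidate gives 242, actual b_4 = 750 ✗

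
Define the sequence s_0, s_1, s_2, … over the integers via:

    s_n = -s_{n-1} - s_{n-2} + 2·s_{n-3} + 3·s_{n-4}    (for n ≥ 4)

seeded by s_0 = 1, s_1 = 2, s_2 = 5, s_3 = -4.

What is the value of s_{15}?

s_4 = -1·-4 + -1·5 + 2·2 + 3·1 = 6
s_5 = -1·6 + -1·-4 + 2·5 + 3·2 = 14
s_6 = -1·14 + -1·6 + 2·-4 + 3·5 = -13
s_7 = -1·-13 + -1·14 + 2·6 + 3·-4 = -1
s_8 = -1·-1 + -1·-13 + 2·14 + 3·6 = 60
s_9 = -1·60 + -1·-1 + 2·-13 + 3·14 = -43
s_10 = -1·-43 + -1·60 + 2·-1 + 3·-13 = -58
s_11 = -1·-58 + -1·-43 + 2·60 + 3·-1 = 218
s_12 = -1·218 + -1·-58 + 2·-43 + 3·60 = -66
s_13 = -1·-66 + -1·218 + 2·-58 + 3·-43 = -397
s_14 = -1·-397 + -1·-66 + 2·218 + 3·-58 = 725
s_15 = -1·725 + -1·-397 + 2·-66 + 3·218 = 194

194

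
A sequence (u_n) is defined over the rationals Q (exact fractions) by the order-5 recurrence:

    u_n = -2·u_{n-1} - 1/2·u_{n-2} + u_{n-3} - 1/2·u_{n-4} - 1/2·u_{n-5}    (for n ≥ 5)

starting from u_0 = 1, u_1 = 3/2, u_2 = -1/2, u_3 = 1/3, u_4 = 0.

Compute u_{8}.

u_5 = -2·0 + -1/2·1/3 + 1·-1/2 + -1/2·3/2 + -1/2·1 = -23/12
u_6 = -2·-23/12 + -1/2·0 + 1·1/3 + -1/2·-1/2 + -1/2·3/2 = 11/3
u_7 = -2·11/3 + -1/2·-23/12 + 1·0 + -1/2·1/3 + -1/2·-1/2 = -151/24
u_8 = -2·-151/24 + -1/2·11/3 + 1·-23/12 + -1/2·0 + -1/2·1/3 = 26/3

26/3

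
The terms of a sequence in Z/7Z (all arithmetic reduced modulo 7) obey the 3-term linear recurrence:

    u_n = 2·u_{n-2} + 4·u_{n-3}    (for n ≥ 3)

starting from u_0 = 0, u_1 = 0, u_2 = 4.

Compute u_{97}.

u_3 = 0·4 + 2·0 + 4·0 = 0
u_4 = 0·0 + 2·4 + 4·0 = 1
u_5 = 0·1 + 2·0 + 4·4 = 2
u_6 = 0·2 + 2·1 + 4·0 = 2
u_7 = 0·2 + 2·2 + 4·1 = 1
u_8 = 0·1 + 2·2 + 4·2 = 5
u_9 = 0·5 + 2·1 + 4·2 = 3
u_10 = 0·3 + 2·5 + 4·1 = 0
u_11 = 0·0 + 2·3 + 4·5 = 5
u_12 = 0·5 + 2·0 + 4·3 = 5
u_13 = 0·5 + 2·5 + 4·0 = 3
u_14 = 0·3 + 2·5 + 4·5 = 2
u_15 = 0·2 + 2·3 + 4·5 = 5
u_16 = 0·5 + 2·2 + 4·3 = 2
u_17 = 0·2 + 2·5 + 4·2 = 4
u_18 = 0·4 + 2·2 + 4·5 = 3
u_19 = 0·3 + 2·4 + 4·2 = 2
u_20 = 0·2 + 2·3 + 4·4 = 1
u_21 = 0·1 + 2·2 + 4·3 = 2
u_22 = 0·2 + 2·1 + 4·2 = 3
u_23 = 0·3 + 2·2 + 4·1 = 1
u_24 = 0·1 + 2·3 + 4·2 = 0
u_25 = 0·0 + 2·1 + 4·3 = 0
u_26 = 0·0 + 2·0 + 4·1 = 4
(u_24, u_25, u_26) = (0, 0, 4) = (u_0, u_1, u_2), so the sequence has period 24.
97 ≡ 1 (mod 24), hence u_97 = u_1 = 0.

0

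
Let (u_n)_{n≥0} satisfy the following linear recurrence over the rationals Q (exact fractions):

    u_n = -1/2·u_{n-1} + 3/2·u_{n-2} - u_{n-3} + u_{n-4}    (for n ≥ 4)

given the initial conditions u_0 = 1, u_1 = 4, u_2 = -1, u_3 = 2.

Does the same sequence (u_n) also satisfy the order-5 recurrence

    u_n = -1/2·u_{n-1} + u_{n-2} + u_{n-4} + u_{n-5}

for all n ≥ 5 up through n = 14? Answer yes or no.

Terms u_0..u_14: 1, 4, -1, 2, -11/2, 43/4, -133/8, 511/16, -1829/32, 6647/64, -23837/128, 86527/256, -311989/512, 1128199/1024, -4073741/2048
n=5: candidate gives 39/4, actual u_5 = 43/4 ✗

no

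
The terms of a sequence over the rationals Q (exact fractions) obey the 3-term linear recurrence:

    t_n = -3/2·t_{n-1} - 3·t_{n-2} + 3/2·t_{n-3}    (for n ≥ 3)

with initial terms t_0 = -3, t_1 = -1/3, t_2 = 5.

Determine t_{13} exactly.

-72063/128

t_3 = -3/2·5 + -3·-1/3 + 3/2·-3 = -11
t_4 = -3/2·-11 + -3·5 + 3/2·-1/3 = 1
t_5 = -3/2·1 + -3·-11 + 3/2·5 = 39
t_6 = -3/2·39 + -3·1 + 3/2·-11 = -78
t_7 = -3/2·-78 + -3·39 + 3/2·1 = 3/2
t_8 = -3/2·3/2 + -3·-78 + 3/2·39 = 1161/4
t_9 = -3/2·1161/4 + -3·3/2 + 3/2·-78 = -4455/8
t_10 = -3/2·-4455/8 + -3·1161/4 + 3/2·3/2 = -531/16
t_11 = -3/2·-531/16 + -3·-4455/8 + 3/2·1161/4 = 68985/32
t_12 = -3/2·68985/32 + -3·-531/16 + 3/2·-4455/8 = -254043/64
t_13 = -3/2·-254043/64 + -3·68985/32 + 3/2·-531/16 = -72063/128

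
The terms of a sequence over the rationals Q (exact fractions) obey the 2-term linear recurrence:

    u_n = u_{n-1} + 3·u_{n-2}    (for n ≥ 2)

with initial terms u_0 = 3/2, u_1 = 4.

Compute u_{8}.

u_2 = 1·4 + 3·3/2 = 17/2
u_3 = 1·17/2 + 3·4 = 41/2
u_4 = 1·41/2 + 3·17/2 = 46
u_5 = 1·46 + 3·41/2 = 215/2
u_6 = 1·215/2 + 3·46 = 491/2
u_7 = 1·491/2 + 3·215/2 = 568
u_8 = 1·568 + 3·491/2 = 2609/2

2609/2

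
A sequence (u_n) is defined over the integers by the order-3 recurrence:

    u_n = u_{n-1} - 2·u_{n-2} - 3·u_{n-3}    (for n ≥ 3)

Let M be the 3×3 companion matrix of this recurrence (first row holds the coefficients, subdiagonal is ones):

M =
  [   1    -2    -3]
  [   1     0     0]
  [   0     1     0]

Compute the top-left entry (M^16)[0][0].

-11369

(M^16)[0][0] is the top entry after applying M 16 times to the unit state (1, 0, 0). Equivalently it is h_{18} for the auxiliary sequence (h_n) obeying the same recurrence with h_2 = 1 and h_i = 0 for 0 ≤ i < 2:
h_3 = 1·1 + -2·0 + -3·0 = 1
h_4 = 1·1 + -2·1 + -3·0 = -1
h_5 = 1·-1 + -2·1 + -3·1 = -6
h_6 = 1·-6 + -2·-1 + -3·1 = -7
h_7 = 1·-7 + -2·-6 + -3·-1 = 8
h_8 = 1·8 + -2·-7 + -3·-6 = 40
h_9 = 1·40 + -2·8 + -3·-7 = 45
h_10 = 1·45 + -2·40 + -3·8 = -59
h_11 = 1·-59 + -2·45 + -3·40 = -269
h_12 = 1·-269 + -2·-59 + -3·45 = -286
h_13 = 1·-286 + -2·-269 + -3·-59 = 429
h_14 = 1·429 + -2·-286 + -3·-269 = 1808
h_15 = 1·1808 + -2·429 + -3·-286 = 1808
h_16 = 1·1808 + -2·1808 + -3·429 = -3095
h_17 = 1·-3095 + -2·1808 + -3·1808 = -12135
h_18 = 1·-12135 + -2·-3095 + -3·1808 = -11369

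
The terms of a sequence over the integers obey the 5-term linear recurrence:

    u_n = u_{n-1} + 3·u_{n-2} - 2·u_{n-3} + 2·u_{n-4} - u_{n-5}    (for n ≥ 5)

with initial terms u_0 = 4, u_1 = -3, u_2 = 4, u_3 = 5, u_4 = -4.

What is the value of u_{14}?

u_5 = 1·-4 + 3·5 + -2·4 + 2·-3 + -1·4 = -7
u_6 = 1·-7 + 3·-4 + -2·5 + 2·4 + -1·-3 = -18
u_7 = 1·-18 + 3·-7 + -2·-4 + 2·5 + -1·4 = -25
u_8 = 1·-25 + 3·-18 + -2·-7 + 2·-4 + -1·5 = -78
u_9 = 1·-78 + 3·-25 + -2·-18 + 2·-7 + -1·-4 = -127
u_10 = 1·-127 + 3·-78 + -2·-25 + 2·-18 + -1·-7 = -340
u_11 = 1·-340 + 3·-127 + -2·-78 + 2·-25 + -1·-18 = -597
u_12 = 1·-597 + 3·-340 + -2·-127 + 2·-78 + -1·-25 = -1494
u_13 = 1·-1494 + 3·-597 + -2·-340 + 2·-127 + -1·-78 = -2781
u_14 = 1·-2781 + 3·-1494 + -2·-597 + 2·-340 + -1·-127 = -6622

-6622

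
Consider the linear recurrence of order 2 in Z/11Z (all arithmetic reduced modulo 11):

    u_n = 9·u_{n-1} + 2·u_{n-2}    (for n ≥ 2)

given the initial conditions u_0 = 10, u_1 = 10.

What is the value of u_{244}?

4

u_2 = 9·10 + 2·10 = 0
u_3 = 9·0 + 2·10 = 9
u_4 = 9·9 + 2·0 = 4
u_5 = 9·4 + 2·9 = 10
u_6 = 9·10 + 2·4 = 10
(u_5, u_6) = (10, 10) = (u_0, u_1), so the sequence has period 5.
244 ≡ 4 (mod 5), hence u_244 = u_4 = 4.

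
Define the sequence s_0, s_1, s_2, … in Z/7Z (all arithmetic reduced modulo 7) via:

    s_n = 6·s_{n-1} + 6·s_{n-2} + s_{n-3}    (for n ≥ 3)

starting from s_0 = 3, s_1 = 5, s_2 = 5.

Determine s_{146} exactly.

s_3 = 6·5 + 6·5 + 1·3 = 0
s_4 = 6·0 + 6·5 + 1·5 = 0
s_5 = 6·0 + 6·0 + 1·5 = 5
s_6 = 6·5 + 6·0 + 1·0 = 2
s_7 = 6·2 + 6·5 + 1·0 = 0
s_8 = 6·0 + 6·2 + 1·5 = 3
s_9 = 6·3 + 6·0 + 1·2 = 6
s_10 = 6·6 + 6·3 + 1·0 = 5
s_11 = 6·5 + 6·6 + 1·3 = 6
s_12 = 6·6 + 6·5 + 1·6 = 2
s_13 = 6·2 + 6·6 + 1·5 = 4
s_14 = 6·4 + 6·2 + 1·6 = 0
s_15 = 6·0 + 6·4 + 1·2 = 5
s_16 = 6·5 + 6·0 + 1·4 = 6
s_17 = 6·6 + 6·5 + 1·0 = 3
s_18 = 6·3 + 6·6 + 1·5 = 3
s_19 = 6·3 + 6·3 + 1·6 = 0
s_20 = 6·0 + 6·3 + 1·3 = 0
s_21 = 6·0 + 6·0 + 1·3 = 3
s_22 = 6·3 + 6·0 + 1·0 = 4
s_23 = 6·4 + 6·3 + 1·0 = 0
s_24 = 6·0 + 6·4 + 1·3 = 6
s_25 = 6·6 + 6·0 + 1·4 = 5
s_26 = 6·5 + 6·6 + 1·0 = 3
s_27 = 6·3 + 6·5 + 1·6 = 5
s_28 = 6·5 + 6·3 + 1·5 = 4
s_29 = 6·4 + 6·5 + 1·3 = 1
s_30 = 6·1 + 6·4 + 1·5 = 0
s_31 = 6·0 + 6·1 + 1·4 = 3
s_32 = 6·3 + 6·0 + 1·1 = 5
s_33 = 6·5 + 6·3 + 1·0 = 6
s_34 = 6·6 + 6·5 + 1·3 = 6
s_35 = 6·6 + 6·6 + 1·5 = 0
s_36 = 6·0 + 6·6 + 1·6 = 0
s_37 = 6·0 + 6·0 + 1·6 = 6
s_38 = 6·6 + 6·0 + 1·0 = 1
s_39 = 6·1 + 6·6 + 1·0 = 0
s_40 = 6·0 + 6·1 + 1·6 = 5
s_41 = 6·5 + 6·0 + 1·1 = 3
s_42 = 6·3 + 6·5 + 1·0 = 6
s_43 = 6·6 + 6·3 + 1·5 = 3
s_44 = 6·3 + 6·6 + 1·3 = 1
s_45 = 6·1 + 6·3 + 1·6 = 2
s_46 = 6·2 + 6·1 + 1·3 = 0
s_47 = 6·0 + 6·2 + 1·1 = 6
s_48 = 6·6 + 6·0 + 1·2 = 3
s_49 = 6·3 + 6·6 + 1·0 = 5
s_50 = 6·5 + 6·3 + 1·6 = 5
(s_48, s_49, s_50) = (3, 5, 5) = (s_0, s_1, s_2), so the sequence has period 48.
146 ≡ 2 (mod 48), hence s_146 = s_2 = 5.

5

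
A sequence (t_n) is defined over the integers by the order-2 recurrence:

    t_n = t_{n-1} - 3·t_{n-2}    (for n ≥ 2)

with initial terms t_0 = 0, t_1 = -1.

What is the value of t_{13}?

t_2 = 1·-1 + -3·0 = -1
t_3 = 1·-1 + -3·-1 = 2
t_4 = 1·2 + -3·-1 = 5
t_5 = 1·5 + -3·2 = -1
t_6 = 1·-1 + -3·5 = -16
t_7 = 1·-16 + -3·-1 = -13
t_8 = 1·-13 + -3·-16 = 35
t_9 = 1·35 + -3·-13 = 74
t_10 = 1·74 + -3·35 = -31
t_11 = 1·-31 + -3·74 = -253
t_12 = 1·-253 + -3·-31 = -160
t_13 = 1·-160 + -3·-253 = 599

599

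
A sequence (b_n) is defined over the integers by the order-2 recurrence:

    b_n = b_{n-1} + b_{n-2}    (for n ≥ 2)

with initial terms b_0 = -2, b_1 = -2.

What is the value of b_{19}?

-13530

b_2 = 1·-2 + 1·-2 = -4
b_3 = 1·-4 + 1·-2 = -6
b_4 = 1·-6 + 1·-4 = -10
b_5 = 1·-10 + 1·-6 = -16
b_6 = 1·-16 + 1·-10 = -26
b_7 = 1·-26 + 1·-16 = -42
b_8 = 1·-42 + 1·-26 = -68
b_9 = 1·-68 + 1·-42 = -110
b_10 = 1·-110 + 1·-68 = -178
b_11 = 1·-178 + 1·-110 = -288
b_12 = 1·-288 + 1·-178 = -466
b_13 = 1·-466 + 1·-288 = -754
b_14 = 1·-754 + 1·-466 = -1220
b_15 = 1·-1220 + 1·-754 = -1974
b_16 = 1·-1974 + 1·-1220 = -3194
b_17 = 1·-3194 + 1·-1974 = -5168
b_18 = 1·-5168 + 1·-3194 = -8362
b_19 = 1·-8362 + 1·-5168 = -13530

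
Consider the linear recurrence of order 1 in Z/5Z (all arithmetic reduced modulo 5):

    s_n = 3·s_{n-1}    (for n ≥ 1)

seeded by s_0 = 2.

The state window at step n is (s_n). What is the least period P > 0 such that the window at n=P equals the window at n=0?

4

n=0: window = (2)
n=1: window = (1)
n=2: window = (3)
n=3: window = (4)
n=4: window = (2)
window at n=4 equals window at n=0 → period = 4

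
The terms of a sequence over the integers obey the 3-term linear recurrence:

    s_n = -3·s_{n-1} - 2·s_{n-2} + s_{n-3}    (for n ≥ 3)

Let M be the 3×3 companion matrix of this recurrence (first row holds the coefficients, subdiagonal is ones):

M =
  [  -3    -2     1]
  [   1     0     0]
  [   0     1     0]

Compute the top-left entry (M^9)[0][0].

71

(M^9)[0][0] is the top entry after applying M 9 times to the unit state (1, 0, 0). Equivalently it is h_{11} for the auxiliary sequence (h_n) obeying the same recurrence with h_2 = 1 and h_i = 0 for 0 ≤ i < 2:
h_3 = -3·1 + -2·0 + 1·0 = -3
h_4 = -3·-3 + -2·1 + 1·0 = 7
h_5 = -3·7 + -2·-3 + 1·1 = -14
h_6 = -3·-14 + -2·7 + 1·-3 = 25
h_7 = -3·25 + -2·-14 + 1·7 = -40
h_8 = -3·-40 + -2·25 + 1·-14 = 56
h_9 = -3·56 + -2·-40 + 1·25 = -63
h_10 = -3·-63 + -2·56 + 1·-40 = 37
h_11 = -3·37 + -2·-63 + 1·56 = 71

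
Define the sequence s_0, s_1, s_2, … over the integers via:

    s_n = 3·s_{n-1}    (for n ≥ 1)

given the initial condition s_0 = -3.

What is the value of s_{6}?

s_1 = 3·-3 = -9
s_2 = 3·-9 = -27
s_3 = 3·-27 = -81
s_4 = 3·-81 = -243
s_5 = 3·-243 = -729
s_6 = 3·-729 = -2187

-2187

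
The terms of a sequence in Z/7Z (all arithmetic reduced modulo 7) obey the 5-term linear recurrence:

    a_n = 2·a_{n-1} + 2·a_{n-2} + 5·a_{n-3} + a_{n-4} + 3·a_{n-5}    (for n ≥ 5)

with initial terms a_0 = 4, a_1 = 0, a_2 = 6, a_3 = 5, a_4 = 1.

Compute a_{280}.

a_5 = 2·1 + 2·5 + 5·6 + 1·0 + 3·4 = 5
a_6 = 2·5 + 2·1 + 5·5 + 1·6 + 3·0 = 1
a_7 = 2·1 + 2·5 + 5·1 + 1·5 + 3·6 = 5
a_8 = 2·5 + 2·1 + 5·5 + 1·1 + 3·5 = 4
a_9 = 2·4 + 2·5 + 5·1 + 1·5 + 3·1 = 3
a_10 = 2·3 + 2·4 + 5·5 + 1·1 + 3·5 = 6
Continuing the recurrence:
  a_11 = 4;  a_12 = 5;  a_13 = 0;  a_14 = 3;  a_15 = 4;  a_16 = 3
  a_17 = 2;  a_18 = 5;  a_19 = 0;  a_20 = 0;  a_21 = 1;  a_22 = 6
  a_23 = 1;  a_24 = 5;  a_25 = 1;  a_26 = 5;  a_27 = 0;  a_28 = 2
  a_29 = 3;  a_30 = 4;  a_31 = 4;  a_32 = 5;  a_33 = 5;  a_34 = 4
  a_35 = 3;  a_36 = 0;  a_37 = 4;  a_38 = 0;  a_39 = 2;  a_40 = 5
  a_41 = 4;  a_42 = 5;  a_43 = 3;  a_44 = 5;  a_45 = 4;  a_46 = 1
  a_47 = 4;  a_48 = 2;  a_49 = 1;  a_50 = 4;  a_51 = 6;  a_52 = 4
  a_53 = 5;  a_54 = 6;  a_55 = 4;  a_56 = 4;  a_57 = 0;  a_58 = 0
  a_59 = 0;  a_60 = 2;  a_61 = 2;  a_62 = 1;  a_63 = 2;  a_64 = 4
  a_65 = 4;  a_66 = 5;  a_67 = 1;  a_68 = 0;  a_69 = 1;  a_70 = 3
  a_71 = 3;  a_72 = 6;  a_73 = 6;  a_74 = 3;  a_75 = 4;  a_76 = 3
  a_77 = 4;  a_78 = 6;  a_79 = 6;  a_80 = 3;  a_81 = 5;  a_82 = 1
  a_83 = 2;  a_84 = 3;  a_85 = 1;  a_86 = 6;  a_87 = 6;  a_88 = 3
  a_89 = 2;  a_90 = 0;  a_91 = 1;  a_92 = 5;  a_93 = 2;  a_94 = 4
  a_95 = 3;  a_96 = 4;  a_97 = 2;  a_98 = 2;  a_99 = 1;  a_100 = 1
  a_101 = 0;  a_102 = 1;  a_103 = 0;  a_104 = 6;  a_105 = 6;  a_106 = 4
  a_107 = 4;  a_108 = 3;  a_109 = 2;  a_110 = 3;  a_111 = 6;  a_112 = 1
  a_113 = 5;  a_114 = 2;  a_115 = 6;  a_116 = 4;  a_117 = 3;  a_118 = 5
  a_119 = 6;  a_120 = 3;  a_121 = 2;  a_122 = 5;  a_123 = 1;  a_124 = 1
  a_125 = 5;  a_126 = 0;  a_127 = 3;  a_128 = 0;  a_129 = 0;  a_130 = 2
  a_131 = 0;  a_132 = 6;  a_133 = 1;  a_134 = 2;  a_135 = 0;  a_136 = 1
  a_137 = 3;  a_138 = 6;  a_139 = 1;  a_140 = 2;  a_141 = 0;  a_142 = 3
  a_143 = 0;  a_144 = 4;  a_145 = 1;  a_146 = 6;  a_147 = 1;  a_148 = 2
  a_149 = 0;  a_150 = 4;  a_151 = 2;  a_152 = 3;  a_153 = 1;  a_154 = 1
  a_155 = 5;  a_156 = 5;  a_157 = 0;  a_158 = 4;  a_159 = 6;  a_160 = 5
  a_161 = 1;  a_162 = 4;  a_163 = 4;  a_164 = 2;  a_165 = 6;  a_166 = 1
  a_167 = 5;  a_168 = 0;  a_169 = 6;  a_170 = 0;  a_171 = 6;  a_172 = 1
  a_173 = 6;  a_174 = 6;  a_175 = 0;  a_176 = 5;  a_177 = 0;  a_178 = 6
  a_179 = 6;  a_180 = 1;  a_181 = 3;  a_182 = 2;  a_183 = 4;  a_184 = 4
  a_185 = 4;  a_186 = 5;  a_187 = 6;  a_188 = 2;  a_189 = 1;  a_190 = 4
  a_191 = 6;  a_192 = 3;  a_193 = 3;  a_194 = 0;  a_195 = 4;  a_196 = 2
  a_197 = 3;  a_198 = 4;  a_199 = 0;  a_200 = 2;  a_201 = 5;  a_202 = 6
  a_203 = 2;  a_204 = 1;  a_205 = 5;  a_206 = 1;  a_207 = 2;  a_208 = 3
  a_209 = 2;  a_210 = 1;  a_211 = 5;  a_212 = 3;  a_213 = 4;  a_214 = 4
  a_215 = 4;  a_216 = 5;  a_217 = 2;  a_218 = 1;  a_219 = 5;  a_220 = 4
  a_221 = 5;  a_222 = 1;  a_223 = 5;  a_224 = 0;  a_225 = 4;  a_226 = 0
  a_227 = 2;  a_228 = 4;  a_229 = 2;  a_230 = 6;  a_231 = 3;  a_232 = 3
  a_233 = 0;  a_234 = 5;  a_235 = 4;  a_236 = 2;  a_237 = 4;  a_238 = 2
  a_239 = 6;  a_240 = 1;  a_241 = 6;  a_242 = 2;  a_243 = 5;  a_244 = 0
  a_245 = 1;  a_246 = 5;  a_247 = 2;  a_248 = 6;  a_249 = 0;  a_250 = 2
  a_251 = 2;  a_252 = 6;  a_253 = 2;  a_254 = 0;  a_255 = 0;  a_256 = 1
  a_257 = 1;  a_258 = 3;  a_259 = 6;  a_260 = 3;  a_261 = 2;  a_262 = 4
  a_263 = 0;  a_264 = 4;  a_265 = 4;  a_266 = 5;  a_267 = 1;  a_268 = 1
  a_269 = 3;  a_270 = 2;  a_271 = 3;  a_272 = 1;  a_273 = 3;  a_274 = 6
  a_275 = 4;  a_276 = 3;  a_277 = 1;  a_278 = 1
a_279 = 2·1 + 2·1 + 5·3 + 1·4 + 3·6 = 6
a_280 = 2·6 + 2·1 + 5·1 + 1·3 + 3·4 = 6

6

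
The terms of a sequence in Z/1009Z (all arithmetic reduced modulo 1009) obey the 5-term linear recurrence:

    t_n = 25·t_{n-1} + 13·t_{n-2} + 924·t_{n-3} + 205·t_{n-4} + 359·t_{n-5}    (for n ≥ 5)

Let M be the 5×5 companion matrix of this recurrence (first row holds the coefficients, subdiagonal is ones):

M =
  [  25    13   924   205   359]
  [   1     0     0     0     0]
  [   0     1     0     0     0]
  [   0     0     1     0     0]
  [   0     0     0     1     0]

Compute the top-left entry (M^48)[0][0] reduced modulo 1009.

(M^48)[0][0] is the top entry after applying M 48 times to the unit state (1, 0, 0, 0, 0). Equivalently it is h_{52} for the auxiliary sequence (h_n) obeying the same recurrence with h_4 = 1 and h_i = 0 for 0 ≤ i < 4:
h_5 = 25·1 + 13·0 + 924·0 + 205·0 + 359·0 = 25
h_6 = 25·25 + 13·1 + 924·0 + 205·0 + 359·0 = 638
h_7 = 25·638 + 13·25 + 924·1 + 205·0 + 359·0 = 46
h_8 = 25·46 + 13·638 + 924·25 + 205·1 + 359·0 = 461
h_9 = 25·461 + 13·46 + 924·638 + 205·25 + 359·1 = 710
h_10 = 25·710 + 13·461 + 924·46 + 205·638 + 359·25 = 176
h_11 = 25·176 + 13·710 + 924·461 + 205·46 + 359·638 = 18
h_12 = 25·18 + 13·176 + 924·710 + 205·461 + 359·46 = 939
h_13 = 25·939 + 13·18 + 924·176 + 205·710 + 359·461 = 954
h_14 = 25·954 + 13·939 + 924·18 + 205·176 + 359·710 = 599
h_15 = 25·599 + 13·954 + 924·939 + 205·18 + 359·176 = 310
h_16 = 25·310 + 13·599 + 924·954 + 205·939 + 359·18 = 216
h_17 = 25·216 + 13·310 + 924·599 + 205·954 + 359·939 = 812
h_18 = 25·812 + 13·216 + 924·310 + 205·599 + 359·954 = 926
h_19 = 25·926 + 13·812 + 924·216 + 205·310 + 359·599 = 318
h_20 = 25·318 + 13·926 + 924·812 + 205·216 + 359·310 = 593
h_21 = 25·593 + 13·318 + 924·926 + 205·812 + 359·216 = 615
h_22 = 25·615 + 13·593 + 924·318 + 205·926 + 359·812 = 135
h_23 = 25·135 + 13·615 + 924·593 + 205·318 + 359·926 = 394
h_24 = 25·394 + 13·135 + 924·615 + 205·593 + 359·318 = 320
h_25 = 25·320 + 13·394 + 924·135 + 205·615 + 359·593 = 576
h_26 = 25·576 + 13·320 + 924·394 + 205·135 + 359·615 = 451
h_27 = 25·451 + 13·576 + 924·320 + 205·394 + 359·135 = 727
h_28 = 25·727 + 13·451 + 924·576 + 205·320 + 359·394 = 504
h_29 = 25·504 + 13·727 + 924·451 + 205·576 + 359·320 = 750
h_30 = 25·750 + 13·504 + 924·727 + 205·451 + 359·576 = 406
h_31 = 25·406 + 13·750 + 924·504 + 205·727 + 359·451 = 439
h_32 = 25·439 + 13·406 + 924·750 + 205·504 + 359·727 = 999
h_33 = 25·999 + 13·439 + 924·406 + 205·750 + 359·504 = 915
h_34 = 25·915 + 13·999 + 924·439 + 205·406 + 359·750 = 904
h_35 = 25·904 + 13·915 + 924·999 + 205·439 + 359·406 = 682
h_36 = 25·682 + 13·904 + 924·915 + 205·999 + 359·439 = 633
h_37 = 25·633 + 13·682 + 924·904 + 205·915 + 359·999 = 666
h_38 = 25·666 + 13·633 + 924·682 + 205·904 + 359·915 = 430
h_39 = 25·430 + 13·666 + 924·633 + 205·682 + 359·904 = 115
h_40 = 25·115 + 13·430 + 924·666 + 205·633 + 359·682 = 551
h_41 = 25·551 + 13·115 + 924·430 + 205·666 + 359·633 = 446
h_42 = 25·446 + 13·551 + 924·115 + 205·430 + 359·666 = 794
h_43 = 25·794 + 13·446 + 924·551 + 205·115 + 359·430 = 363
h_44 = 25·363 + 13·794 + 924·446 + 205·551 + 359·115 = 521
h_45 = 25·521 + 13·363 + 924·794 + 205·446 + 359·551 = 360
h_46 = 25·360 + 13·521 + 924·363 + 205·794 + 359·446 = 57
h_47 = 25·57 + 13·360 + 924·521 + 205·363 + 359·794 = 419
h_48 = 25·419 + 13·57 + 924·360 + 205·521 + 359·363 = 803
h_49 = 25·803 + 13·419 + 924·57 + 205·360 + 359·521 = 5
h_50 = 25·5 + 13·803 + 924·419 + 205·57 + 359·360 = 848
h_51 = 25·848 + 13·5 + 924·803 + 205·419 + 359·57 = 846
h_52 = 25·846 + 13·848 + 924·5 + 205·803 + 359·419 = 698

698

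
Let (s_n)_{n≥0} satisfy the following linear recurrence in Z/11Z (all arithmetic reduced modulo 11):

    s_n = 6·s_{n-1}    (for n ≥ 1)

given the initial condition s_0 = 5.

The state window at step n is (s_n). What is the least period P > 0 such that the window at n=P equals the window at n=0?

10

n=0: window = (5)
n=1: window = (8)
n=2: window = (4)
n=3: window = (2)
n=4: window = (1)
n=5: window = (6)
n=6: window = (3)
n=7: window = (7)
n=8: window = (9)
n=9: window = (10)
n=10: window = (5)
window at n=10 equals window at n=0 → period = 10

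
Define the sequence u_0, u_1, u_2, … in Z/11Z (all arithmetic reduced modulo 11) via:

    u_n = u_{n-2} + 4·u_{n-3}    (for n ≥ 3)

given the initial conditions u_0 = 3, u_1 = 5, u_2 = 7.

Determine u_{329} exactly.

7

u_3 = 0·7 + 1·5 + 4·3 = 6
u_4 = 0·6 + 1·7 + 4·5 = 5
u_5 = 0·5 + 1·6 + 4·7 = 1
u_6 = 0·1 + 1·5 + 4·6 = 7
u_7 = 0·7 + 1·1 + 4·5 = 10
u_8 = 0·10 + 1·7 + 4·1 = 0
Continuing the recurrence:
  u_9 = 5;  u_10 = 7;  u_11 = 5;  u_12 = 5;  u_13 = 0;  u_14 = 3
  u_15 = 9;  u_16 = 3;  u_17 = 10;  u_18 = 6;  u_19 = 0;  u_20 = 2
  u_21 = 2;  u_22 = 2;  u_23 = 10;  u_24 = 10;  u_25 = 7;  u_26 = 6
  u_27 = 3;  u_28 = 1;  u_29 = 5;  u_30 = 2;  u_31 = 9;  u_32 = 0
  u_33 = 6;  u_34 = 3;  u_35 = 6;  u_36 = 5;  u_37 = 7;  u_38 = 7
  u_39 = 5;  u_40 = 2;  u_41 = 0;  u_42 = 0;  u_43 = 8;  u_44 = 0
  u_45 = 8;  u_46 = 10;  u_47 = 8;  u_48 = 9;  u_49 = 4;  u_50 = 8
  u_51 = 7;  u_52 = 2;  u_53 = 6;  u_54 = 8;  u_55 = 3;  u_56 = 10
  u_57 = 2;  u_58 = 0;  u_59 = 9;  u_60 = 8;  u_61 = 9;  u_62 = 0
  u_63 = 8;  u_64 = 3;  u_65 = 8;  u_66 = 2;  u_67 = 9;  u_68 = 1
  u_69 = 6;  u_70 = 4;  u_71 = 10;  u_72 = 6;  u_73 = 4;  u_74 = 2
  u_75 = 6;  u_76 = 7;  u_77 = 3;  u_78 = 9;  u_79 = 9;  u_80 = 10
  u_81 = 1;  u_82 = 2;  u_83 = 8;  u_84 = 6;  u_85 = 5;  u_86 = 5
  u_87 = 7;  u_88 = 3;  u_89 = 5;  u_90 = 9;  u_91 = 6;  u_92 = 7
  u_93 = 9;  u_94 = 9;  u_95 = 4;  u_96 = 1;  u_97 = 7;  u_98 = 6
  u_99 = 0;  u_100 = 1;  u_101 = 2;  u_102 = 1;  u_103 = 6;  u_104 = 9
  u_105 = 10;  u_106 = 0;  u_107 = 2;  u_108 = 7;  u_109 = 2;  u_110 = 4
  u_111 = 8;  u_112 = 1;  u_113 = 2;  u_114 = 0;  u_115 = 6;  u_116 = 8
  u_117 = 6;  u_118 = 10;  u_119 = 5;  u_120 = 1;  u_121 = 1;  u_122 = 10
  u_123 = 5;  u_124 = 3;  u_125 = 1;  u_126 = 1;  u_127 = 2;  u_128 = 5
  u_129 = 6;  u_130 = 2;  u_131 = 4;  u_132 = 4;  u_133 = 1;  u_134 = 9
  u_135 = 6;  u_136 = 2;  u_137 = 9;  u_138 = 4;  u_139 = 6;  u_140 = 7
  u_141 = 0;  u_142 = 9;  u_143 = 6;  u_144 = 9;  u_145 = 9;  u_146 = 0
  u_147 = 1;  u_148 = 3;  u_149 = 1;  u_150 = 7;  u_151 = 2;  u_152 = 0
  u_153 = 8;  u_154 = 8;  u_155 = 8;  u_156 = 7;  u_157 = 7;  u_158 = 6
  u_159 = 2;  u_160 = 1;  u_161 = 4;  u_162 = 9;  u_163 = 8;  u_164 = 3
  u_165 = 0;  u_166 = 2;  u_167 = 1;  u_168 = 2;  u_169 = 9;  u_170 = 6
  u_171 = 6;  u_172 = 9;  u_173 = 8;  u_174 = 0;  u_175 = 0;  u_176 = 10
  u_177 = 0;  u_178 = 10;  u_179 = 7;  u_180 = 10;  u_181 = 3;  u_182 = 5
  u_183 = 10;  u_184 = 6;  u_185 = 8;  u_186 = 2;  u_187 = 10;  u_188 = 1
  u_189 = 7;  u_190 = 8;  u_191 = 0;  u_192 = 3;  u_193 = 10;  u_194 = 3
  u_195 = 0;  u_196 = 10;  u_197 = 1;  u_198 = 10;  u_199 = 8;  u_200 = 3
  u_201 = 4;  u_202 = 2;  u_203 = 5;  u_204 = 7;  u_205 = 2;  u_206 = 5
  u_207 = 8;  u_208 = 2;  u_209 = 6;  u_210 = 1;  u_211 = 3;  u_212 = 3
  u_213 = 7;  u_214 = 4;  u_215 = 8;  u_216 = 10;  u_217 = 2;  u_218 = 9
  u_219 = 9;  u_220 = 6;  u_221 = 1;  u_222 = 9;  u_223 = 3;  u_224 = 2
  u_225 = 6;  u_226 = 3;  u_227 = 3;  u_228 = 5;  u_229 = 4;  u_230 = 6
  u_231 = 2;  u_232 = 0;  u_233 = 4;  u_234 = 8;  u_235 = 4;  u_236 = 2
  u_237 = 3;  u_238 = 7;  u_239 = 0;  u_240 = 8;  u_241 = 6;  u_242 = 8
  u_243 = 5;  u_244 = 10;  u_245 = 4;  u_246 = 8;  u_247 = 0;  u_248 = 2
  u_249 = 10;  u_250 = 2;  u_251 = 7;  u_252 = 9;  u_253 = 4;  u_254 = 4
  u_255 = 7;  u_256 = 9;  u_257 = 1;  u_258 = 4;  u_259 = 4;  u_260 = 8
  u_261 = 9;  u_262 = 2;  u_263 = 8;  u_264 = 5;  u_265 = 5;  u_266 = 4
  u_267 = 3;  u_268 = 2;  u_269 = 8;  u_270 = 3;  u_271 = 5;  u_272 = 2
  u_273 = 6;  u_274 = 0;  u_275 = 3;  u_276 = 2;  u_277 = 3;  u_278 = 3
  u_279 = 0;  u_280 = 4;  u_281 = 1;  u_282 = 4;  u_283 = 6;  u_284 = 8
  u_285 = 0;  u_286 = 10;  u_287 = 10;  u_288 = 10;  u_289 = 6;  u_290 = 6
  u_291 = 2;  u_292 = 8;  u_293 = 4;  u_294 = 5;  u_295 = 3;  u_296 = 10
  u_297 = 1;  u_298 = 0;  u_299 = 8;  u_300 = 4;  u_301 = 8;  u_302 = 3
  u_303 = 2;  u_304 = 2;  u_305 = 3;  u_306 = 10;  u_307 = 0;  u_308 = 0
  u_309 = 7;  u_310 = 0;  u_311 = 7;  u_312 = 6;  u_313 = 7;  u_314 = 1
  u_315 = 9;  u_316 = 7;  u_317 = 2;  u_318 = 10;  u_319 = 8;  u_320 = 7
  u_321 = 4;  u_322 = 6;  u_323 = 10;  u_324 = 0;  u_325 = 1;  u_326 = 7
  u_327 = 1
u_328 = 0·1 + 1·7 + 4·1 = 0
u_329 = 0·0 + 1·1 + 4·7 = 7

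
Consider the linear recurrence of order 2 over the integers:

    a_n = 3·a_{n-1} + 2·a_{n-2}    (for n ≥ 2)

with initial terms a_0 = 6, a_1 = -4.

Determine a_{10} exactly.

-50232

a_2 = 3·-4 + 2·6 = 0
a_3 = 3·0 + 2·-4 = -8
a_4 = 3·-8 + 2·0 = -24
a_5 = 3·-24 + 2·-8 = -88
a_6 = 3·-88 + 2·-24 = -312
a_7 = 3·-312 + 2·-88 = -1112
a_8 = 3·-1112 + 2·-312 = -3960
a_9 = 3·-3960 + 2·-1112 = -14104
a_10 = 3·-14104 + 2·-3960 = -50232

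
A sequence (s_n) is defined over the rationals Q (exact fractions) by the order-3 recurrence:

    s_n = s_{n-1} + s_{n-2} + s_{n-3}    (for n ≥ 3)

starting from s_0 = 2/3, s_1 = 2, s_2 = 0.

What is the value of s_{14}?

1892

s_3 = 1·0 + 1·2 + 1·2/3 = 8/3
s_4 = 1·8/3 + 1·0 + 1·2 = 14/3
s_5 = 1·14/3 + 1·8/3 + 1·0 = 22/3
s_6 = 1·22/3 + 1·14/3 + 1·8/3 = 44/3
s_7 = 1·44/3 + 1·22/3 + 1·14/3 = 80/3
s_8 = 1·80/3 + 1·44/3 + 1·22/3 = 146/3
s_9 = 1·146/3 + 1·80/3 + 1·44/3 = 90
s_10 = 1·90 + 1·146/3 + 1·80/3 = 496/3
s_11 = 1·496/3 + 1·90 + 1·146/3 = 304
s_12 = 1·304 + 1·496/3 + 1·90 = 1678/3
s_13 = 1·1678/3 + 1·304 + 1·496/3 = 3086/3
s_14 = 1·3086/3 + 1·1678/3 + 1·304 = 1892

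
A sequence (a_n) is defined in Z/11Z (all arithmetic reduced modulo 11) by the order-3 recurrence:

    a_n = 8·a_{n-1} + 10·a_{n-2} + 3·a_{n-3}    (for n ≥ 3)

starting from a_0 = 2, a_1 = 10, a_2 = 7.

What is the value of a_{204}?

a_3 = 8·7 + 10·10 + 3·2 = 8
a_4 = 8·8 + 10·7 + 3·10 = 10
a_5 = 8·10 + 10·8 + 3·7 = 5
a_6 = 8·5 + 10·10 + 3·8 = 10
a_7 = 8·10 + 10·5 + 3·10 = 6
a_8 = 8·6 + 10·10 + 3·5 = 9
Continuing the recurrence:
  a_9 = 8;  a_10 = 7;  a_11 = 9;  a_12 = 1;  a_13 = 9;  a_14 = 10
  a_15 = 8;  a_16 = 4;  a_17 = 10;  a_18 = 1;  a_19 = 10;  a_20 = 10
  a_21 = 7;  a_22 = 10;  a_23 = 4;  a_24 = 10;  a_25 = 7;  a_26 = 3
  a_27 = 3;  a_28 = 9;  a_29 = 1;  a_30 = 8;  a_31 = 2;  a_32 = 0
  a_33 = 0;  a_34 = 6;  a_35 = 4;  a_36 = 4;  a_37 = 2;  a_38 = 2
  a_39 = 4;  a_40 = 3;  a_41 = 4;  a_42 = 8;  a_43 = 3;  a_44 = 6
  a_45 = 3;  a_46 = 5;  a_47 = 0;  a_48 = 4;  a_49 = 3;  a_50 = 9
  a_51 = 4;  a_52 = 10;  a_53 = 4;  a_54 = 1;  a_55 = 1;  a_56 = 8
  a_57 = 0;  a_58 = 6;  a_59 = 6;  a_60 = 9;  a_61 = 7;  a_62 = 10
  a_63 = 1;  a_64 = 8;  a_65 = 5;  a_66 = 2;  a_67 = 2;  a_68 = 7
  a_69 = 5;  a_70 = 6;  a_71 = 9;  a_72 = 4;  a_73 = 8;  a_74 = 10
  a_75 = 7;  a_76 = 4;  a_77 = 0;  a_78 = 6;  a_79 = 5;  a_80 = 1
  a_81 = 10;  a_82 = 6;  a_83 = 8;  a_84 = 0;  a_85 = 10;  a_86 = 5
  a_87 = 8;  a_88 = 1;  a_89 = 4;  a_90 = 0;  a_91 = 10;  a_92 = 4
  a_93 = 0;  a_94 = 4;  a_95 = 0;  a_96 = 7;  a_97 = 2;  a_98 = 9
  a_99 = 3;  a_100 = 10;  a_101 = 5;  a_102 = 6;  a_103 = 7;  a_104 = 10
  a_105 = 3;  a_106 = 2;  a_107 = 10;  a_108 = 10;  a_109 = 10;  a_110 = 1
  a_111 = 6;  a_112 = 0;  a_113 = 8;  a_114 = 5;  a_115 = 10;  a_116 = 0
  a_117 = 5;  a_118 = 4;  a_119 = 5;  a_120 = 7;  a_121 = 8;  a_122 = 6
  a_123 = 6;  a_124 = 0;  a_125 = 1;  a_126 = 4;  a_127 = 9;  a_128 = 5
  a_129 = 10;  a_130 = 3;  a_131 = 7;  a_132 = 6;  a_133 = 6;  a_134 = 8
  a_135 = 10;  a_136 = 2;  a_137 = 8;  a_138 = 4;  a_139 = 8;  a_140 = 7
  a_141 = 5;  a_142 = 2;  a_143 = 10;  a_144 = 5;  a_145 = 3;  a_146 = 5
  a_147 = 8;  a_148 = 2;  a_149 = 1;  a_150 = 8;  a_151 = 3;  a_152 = 8
  a_153 = 8;  a_154 = 10;  a_155 = 8;  a_156 = 1;  a_157 = 8;  a_158 = 10
  a_159 = 9;  a_160 = 9;  a_161 = 5;  a_162 = 3;  a_163 = 2;  a_164 = 6
  a_165 = 0;  a_166 = 0;  a_167 = 7;  a_168 = 1;  a_169 = 1;  a_170 = 6
  a_171 = 6;  a_172 = 1;  a_173 = 9;  a_174 = 1;  a_175 = 2;  a_176 = 9
  a_177 = 7;  a_178 = 9;  a_179 = 4;  a_180 = 0;  a_181 = 1;  a_182 = 9
  a_183 = 5;  a_184 = 1;  a_185 = 8;  a_186 = 1;  a_187 = 3;  a_188 = 3
  a_189 = 2;  a_190 = 0;  a_191 = 7;  a_192 = 7;  a_193 = 5;  a_194 = 10
  a_195 = 8;  a_196 = 3;  a_197 = 2;  a_198 = 4;  a_199 = 6;  a_200 = 6
  a_201 = 10;  a_202 = 4
a_203 = 8·4 + 10·10 + 3·6 = 7
a_204 = 8·7 + 10·4 + 3·10 = 5

5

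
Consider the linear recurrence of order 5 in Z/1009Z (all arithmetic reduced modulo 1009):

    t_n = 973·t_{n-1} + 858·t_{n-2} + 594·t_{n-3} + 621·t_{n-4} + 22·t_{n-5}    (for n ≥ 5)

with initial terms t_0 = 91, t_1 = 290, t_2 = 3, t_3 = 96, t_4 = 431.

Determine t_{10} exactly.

t_5 = 973·431 + 858·96 + 594·3 + 621·290 + 22·91 = 494
t_6 = 973·494 + 858·431 + 594·96 + 621·3 + 22·290 = 564
t_7 = 973·564 + 858·494 + 594·431 + 621·96 + 22·3 = 836
t_8 = 973·836 + 858·564 + 594·494 + 621·431 + 22·96 = 952
t_9 = 973·952 + 858·836 + 594·564 + 621·494 + 22·431 = 390
t_10 = 973·390 + 858·952 + 594·836 + 621·564 + 22·494 = 667

667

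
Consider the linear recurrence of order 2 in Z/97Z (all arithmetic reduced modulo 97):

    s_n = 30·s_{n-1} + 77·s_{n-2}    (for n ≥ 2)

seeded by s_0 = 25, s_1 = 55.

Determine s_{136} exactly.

48

s_2 = 30·55 + 77·25 = 83
s_3 = 30·83 + 77·55 = 32
s_4 = 30·32 + 77·83 = 76
s_5 = 30·76 + 77·32 = 88
s_6 = 30·88 + 77·76 = 53
s_7 = 30·53 + 77·88 = 24
s_8 = 30·24 + 77·53 = 48
s_9 = 30·48 + 77·24 = 87
s_10 = 30·87 + 77·48 = 1
s_11 = 30·1 + 77·87 = 36
s_12 = 30·36 + 77·1 = 90
s_13 = 30·90 + 77·36 = 40
s_14 = 30·40 + 77·90 = 79
s_15 = 30·79 + 77·40 = 18
s_16 = 30·18 + 77·79 = 27
s_17 = 30·27 + 77·18 = 62
s_18 = 30·62 + 77·27 = 59
s_19 = 30·59 + 77·62 = 45
s_20 = 30·45 + 77·59 = 73
s_21 = 30·73 + 77·45 = 29
s_22 = 30·29 + 77·73 = 89
s_23 = 30·89 + 77·29 = 53
s_24 = 30·53 + 77·89 = 4
s_25 = 30·4 + 77·53 = 30
s_26 = 30·30 + 77·4 = 44
s_27 = 30·44 + 77·30 = 41
s_28 = 30·41 + 77·44 = 59
s_29 = 30·59 + 77·41 = 77
s_30 = 30·77 + 77·59 = 63
s_31 = 30·63 + 77·77 = 59
s_32 = 30·59 + 77·63 = 25
s_33 = 30·25 + 77·59 = 55
(s_32, s_33) = (25, 55) = (s_0, s_1), so the sequence has period 32.
136 ≡ 8 (mod 32), hence s_136 = s_8 = 48.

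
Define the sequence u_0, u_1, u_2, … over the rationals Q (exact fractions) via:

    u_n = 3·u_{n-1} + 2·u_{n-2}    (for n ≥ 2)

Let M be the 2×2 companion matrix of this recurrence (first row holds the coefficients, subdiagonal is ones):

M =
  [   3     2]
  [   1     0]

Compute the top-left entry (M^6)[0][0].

1763

(M^6)[0][0] is the top entry after applying M 6 times to the unit state (1, 0). Equivalently it is h_{7} for the auxiliary sequence (h_n) obeying the same recurrence with h_1 = 1 and h_i = 0 for 0 ≤ i < 1:
h_2 = 3·1 + 2·0 = 3
h_3 = 3·3 + 2·1 = 11
h_4 = 3·11 + 2·3 = 39
h_5 = 3·39 + 2·11 = 139
h_6 = 3·139 + 2·39 = 495
h_7 = 3·495 + 2·139 = 1763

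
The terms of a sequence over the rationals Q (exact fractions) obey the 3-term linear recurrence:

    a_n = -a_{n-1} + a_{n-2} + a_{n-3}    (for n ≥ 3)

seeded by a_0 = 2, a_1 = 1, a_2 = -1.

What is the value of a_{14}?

a_3 = -1·-1 + 1·1 + 1·2 = 4
a_4 = -1·4 + 1·-1 + 1·1 = -4
a_5 = -1·-4 + 1·4 + 1·-1 = 7
a_6 = -1·7 + 1·-4 + 1·4 = -7
a_7 = -1·-7 + 1·7 + 1·-4 = 10
a_8 = -1·10 + 1·-7 + 1·7 = -10
a_9 = -1·-10 + 1·10 + 1·-7 = 13
a_10 = -1·13 + 1·-10 + 1·10 = -13
a_11 = -1·-13 + 1·13 + 1·-10 = 16
a_12 = -1·16 + 1·-13 + 1·13 = -16
a_13 = -1·-16 + 1·16 + 1·-13 = 19
a_14 = -1·19 + 1·-16 + 1·16 = -19

-19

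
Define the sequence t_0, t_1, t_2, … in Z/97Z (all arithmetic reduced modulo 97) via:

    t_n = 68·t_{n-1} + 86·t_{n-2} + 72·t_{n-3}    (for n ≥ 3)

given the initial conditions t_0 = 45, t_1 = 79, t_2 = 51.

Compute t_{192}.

85

t_3 = 68·51 + 86·79 + 72·45 = 19
t_4 = 68·19 + 86·51 + 72·79 = 17
t_5 = 68·17 + 86·19 + 72·51 = 60
t_6 = 68·60 + 86·17 + 72·19 = 23
t_7 = 68·23 + 86·60 + 72·17 = 91
t_8 = 68·91 + 86·23 + 72·60 = 70
Continuing the recurrence:
  t_9 = 80;  t_10 = 67;  t_11 = 83;  t_12 = 94;  t_13 = 21;  t_14 = 65
  t_15 = 93;  t_16 = 40;  t_17 = 72;  t_18 = 94;  t_19 = 41;  t_20 = 51
  t_21 = 85;  t_22 = 23;  t_23 = 33;  t_24 = 60;  t_25 = 38;  t_26 = 32
  t_27 = 64;  t_28 = 43;  t_29 = 62;  t_30 = 9;  t_31 = 19;  t_32 = 31
  t_33 = 25;  t_34 = 11;  t_35 = 86;  t_36 = 58;  t_37 = 7;  t_38 = 16
  t_39 = 46;  t_40 = 61;  t_41 = 41;  t_42 = 94;  t_43 = 51;  t_44 = 51
  t_45 = 72;  t_46 = 53;  t_47 = 82;  t_48 = 89;  t_49 = 42;  t_50 = 21
  t_51 = 2;  t_52 = 19;  t_53 = 66;  t_54 = 58;  t_55 = 27;  t_56 = 33
  t_57 = 12;  t_58 = 69;  t_59 = 49;  t_60 = 42;  t_61 = 10;  t_62 = 60
  t_63 = 10;  t_64 = 61;  t_65 = 16;  t_66 = 70;  t_67 = 52;  t_68 = 38
  t_69 = 68;  t_70 = 93;  t_71 = 67;  t_72 = 87;  t_73 = 41;  t_74 = 59
  t_75 = 28;  t_76 = 36;  t_77 = 83;  t_78 = 86;  t_79 = 58;  t_80 = 50
  t_81 = 30;  t_82 = 40;  t_83 = 73;  t_84 = 88;  t_85 = 10;  t_86 = 21
  t_87 = 88;  t_88 = 71;  t_89 = 37;  t_90 = 20;  t_91 = 51;  t_92 = 92
  t_93 = 54;  t_94 = 27;  t_95 = 9;  t_96 = 32;  t_97 = 44;  t_98 = 87
  t_99 = 73;  t_100 = 94;  t_101 = 19;  t_102 = 82;  t_103 = 10;  t_104 = 79
  t_105 = 11;  t_106 = 17;  t_107 = 30;  t_108 = 26;  t_109 = 43;  t_110 = 45
  t_111 = 94;  t_112 = 69;  t_113 = 11;  t_114 = 64;  t_115 = 81;  t_116 = 67
  t_117 = 28;  t_118 = 15;  t_119 = 7;  t_120 = 96;  t_121 = 62;  t_122 = 75
  t_123 = 78;  t_124 = 19;  t_125 = 14;  t_126 = 54;  t_127 = 36;  t_128 = 49
  t_129 = 34;  t_130 = 0;  t_131 = 50;  t_132 = 28;  t_133 = 93;  t_134 = 13
  t_135 = 34;  t_136 = 38;  t_137 = 42;  t_138 = 36;  t_139 = 66;  t_140 = 35
  t_141 = 75;  t_142 = 58;  t_143 = 13;  t_144 = 20;  t_145 = 58;  t_146 = 4
  t_147 = 7;  t_148 = 49;  t_149 = 51;  t_150 = 38;  t_151 = 22;  t_152 = 94
  t_153 = 59;  t_154 = 3;  t_155 = 18;  t_156 = 7;  t_157 = 9;  t_158 = 85
  t_159 = 74;  t_160 = 89;  t_161 = 9;  t_162 = 14;  t_163 = 83;  t_164 = 27
  t_165 = 88;  t_166 = 23;  t_167 = 18;  t_168 = 32;  t_169 = 45;  t_170 = 27
  t_171 = 56;  t_172 = 58;  t_173 = 34;  t_174 = 80;  t_175 = 27;  t_176 = 9
  t_177 = 61;  t_178 = 76;  t_179 = 4;  t_180 = 45;  t_181 = 49;  t_182 = 21
  t_183 = 55;  t_184 = 53;  t_185 = 49;  t_186 = 16;  t_187 = 0;  t_188 = 54
  t_189 = 71;  t_190 = 63
t_191 = 68·63 + 86·71 + 72·54 = 19
t_192 = 68·19 + 86·63 + 72·71 = 85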